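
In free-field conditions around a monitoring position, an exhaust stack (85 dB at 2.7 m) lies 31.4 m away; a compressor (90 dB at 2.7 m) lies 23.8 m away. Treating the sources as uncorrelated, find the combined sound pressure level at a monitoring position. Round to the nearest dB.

Propagate each source to the receiver with L = L_ref − 20·log₁₀(r/r_ref), then add intensities.
exhaust stack: 85 − 20·log₁₀(31.4/2.7) = 85 − 21.31 = 63.69 dB.
compressor: 90 − 20·log₁₀(23.8/2.7) = 90 − 18.90 = 71.10 dB.
Σ 10^(L/10) = 1.521e+07 → L_total = 10·log₁₀(1.521e+07) = 71.82 dB.

72 dB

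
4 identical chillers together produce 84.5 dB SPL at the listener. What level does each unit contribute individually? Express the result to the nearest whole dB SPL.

4 equal contributions raise the level by 10·log₁₀ 4 = 6.021 dB, so each unit alone gives 84.5 − 6.021.

78 dB SPL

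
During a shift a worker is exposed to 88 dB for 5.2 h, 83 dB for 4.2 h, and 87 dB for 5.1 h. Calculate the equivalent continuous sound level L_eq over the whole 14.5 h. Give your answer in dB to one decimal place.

The energy average is taken in the linear domain: L_eq = 10·log₁₀[(Σ tᵢ·10^(Lᵢ/10))/T], T = 14.5 h.
Σ tᵢ·10^(Lᵢ/10) = 5.2·10^(88/10) + 4.2·10^(83/10) + 5.1·10^(87/10) = 6.675e+09.
L_eq = 10·log₁₀(6.675e+09/14.5) = 86.63 dB.

86.6 dB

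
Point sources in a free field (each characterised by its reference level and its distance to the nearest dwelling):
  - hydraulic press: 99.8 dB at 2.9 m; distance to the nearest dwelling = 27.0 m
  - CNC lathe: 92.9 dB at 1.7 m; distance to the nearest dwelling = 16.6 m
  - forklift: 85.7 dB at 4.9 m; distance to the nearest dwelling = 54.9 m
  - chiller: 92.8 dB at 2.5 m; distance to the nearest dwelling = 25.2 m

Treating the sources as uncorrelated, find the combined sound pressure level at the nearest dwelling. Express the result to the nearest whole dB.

Apply inverse-square spreading to bring every level to the receiver, then sum 10^(L/10).
hydraulic press: 99.8 − 20·log₁₀(27.0/2.9) = 99.8 − 19.38 = 80.42 dB.
CNC lathe: 92.9 − 20·log₁₀(16.6/1.7) = 92.9 − 19.79 = 73.11 dB.
forklift: 85.7 − 20·log₁₀(54.9/4.9) = 85.7 − 20.99 = 64.71 dB.
chiller: 92.8 − 20·log₁₀(25.2/2.5) = 92.8 − 20.07 = 72.73 dB.
Σ 10^(L/10) = 1.523e+08 → L_total = 10·log₁₀(1.523e+08) = 81.83 dB.

82 dB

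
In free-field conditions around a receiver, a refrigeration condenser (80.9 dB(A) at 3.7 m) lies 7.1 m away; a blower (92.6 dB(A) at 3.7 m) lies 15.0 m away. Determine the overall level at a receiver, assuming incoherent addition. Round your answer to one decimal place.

81.6 dB(A)

Apply inverse-square spreading to bring every level to the receiver, then sum 10^(L/10).
refrigeration condenser: 80.9 − 20·log₁₀(7.1/3.7) = 80.9 − 5.66 = 75.24 dB(A).
blower: 92.6 − 20·log₁₀(15.0/3.7) = 92.6 − 12.16 = 80.44 dB(A).
Σ 10^(L/10) = 1.441e+08 → L_total = 10·log₁₀(1.441e+08) = 81.59 dB(A).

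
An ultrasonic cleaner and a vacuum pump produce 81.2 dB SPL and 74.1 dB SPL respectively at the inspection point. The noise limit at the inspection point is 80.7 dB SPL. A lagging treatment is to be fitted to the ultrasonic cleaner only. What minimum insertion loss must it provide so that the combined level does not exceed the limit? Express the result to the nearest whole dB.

2 dB

The untreated sources together contribute 10^(74.1/10) = 2.570e+07, i.e. 74.10 dB SPL.
The limit corresponds to 10^(80.7/10) = 1.175e+08; subtracting the fixed part leaves 9.179e+07 for the ultrasonic cleaner, i.e. 79.63 dB SPL.
Required insertion loss = 81.2 − 79.63 = 1.57 dB.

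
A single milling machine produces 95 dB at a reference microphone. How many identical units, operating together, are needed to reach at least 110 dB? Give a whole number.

N identical sources give L₁ + 10·log₁₀ N, so require 10·log₁₀ N ≥ 110 − 95 = 15.0 dB.
N ≥ 10^(15.0/10) = 31.623, so N = 32.

32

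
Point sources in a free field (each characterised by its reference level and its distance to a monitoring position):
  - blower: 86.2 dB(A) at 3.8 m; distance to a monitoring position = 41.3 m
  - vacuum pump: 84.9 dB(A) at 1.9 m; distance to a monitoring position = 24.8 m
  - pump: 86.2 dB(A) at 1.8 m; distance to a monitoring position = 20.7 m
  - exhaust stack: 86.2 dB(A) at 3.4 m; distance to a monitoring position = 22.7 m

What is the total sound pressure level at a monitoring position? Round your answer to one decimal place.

First find each source's level at the receiver (point-source: −20·log₁₀(r/r_ref)), then combine on an intensity basis.
blower: 86.2 − 20·log₁₀(41.3/3.8) = 86.2 − 20.72 = 65.48 dB(A).
vacuum pump: 84.9 − 20·log₁₀(24.8/1.9) = 84.9 − 22.31 = 62.59 dB(A).
pump: 86.2 − 20·log₁₀(20.7/1.8) = 86.2 − 21.21 = 64.99 dB(A).
exhaust stack: 86.2 − 20·log₁₀(22.7/3.4) = 86.2 − 16.49 = 69.71 dB(A).
Σ 10^(L/10) = 1.785e+07 → L_total = 10·log₁₀(1.785e+07) = 72.52 dB(A).

72.5 dB(A)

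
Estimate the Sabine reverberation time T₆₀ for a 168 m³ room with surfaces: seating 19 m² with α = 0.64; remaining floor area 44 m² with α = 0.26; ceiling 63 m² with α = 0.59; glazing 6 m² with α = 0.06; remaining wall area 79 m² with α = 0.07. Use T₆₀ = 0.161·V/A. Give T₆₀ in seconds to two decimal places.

A = Σ Sᵢαᵢ = 19·0.64 + 44·0.26 + 63·0.59 + 6·0.06 + 79·0.07 = 66.66 m².
T₆₀ = 0.161 × 168 / 66.66 = 0.406 s.

0.41 s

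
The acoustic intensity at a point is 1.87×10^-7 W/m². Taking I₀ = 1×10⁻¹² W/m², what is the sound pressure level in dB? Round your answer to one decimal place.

L = 10·log₁₀(I/I₀) = 10·log₁₀(1.87×10^-7/10⁻¹²) = 10·log₁₀(1.87×10^5).
L = 10·(0.2718 + 5) = 52.72 dB.

52.7 dB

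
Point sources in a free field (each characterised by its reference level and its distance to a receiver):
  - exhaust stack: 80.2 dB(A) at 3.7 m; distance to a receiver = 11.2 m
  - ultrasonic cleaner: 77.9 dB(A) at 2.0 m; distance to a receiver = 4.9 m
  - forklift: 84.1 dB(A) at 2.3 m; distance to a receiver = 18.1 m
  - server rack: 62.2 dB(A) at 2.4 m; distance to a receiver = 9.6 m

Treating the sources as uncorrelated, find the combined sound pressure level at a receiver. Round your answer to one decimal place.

Propagate each source to the receiver with L = L_ref − 20·log₁₀(r/r_ref), then add intensities.
exhaust stack: 80.2 − 20·log₁₀(11.2/3.7) = 80.2 − 9.62 = 70.58 dB(A).
ultrasonic cleaner: 77.9 − 20·log₁₀(4.9/2.0) = 77.9 − 7.78 = 70.12 dB(A).
forklift: 84.1 − 20·log₁₀(18.1/2.3) = 84.1 − 17.92 = 66.18 dB(A).
server rack: 62.2 − 20·log₁₀(9.6/2.4) = 62.2 − 12.04 = 50.16 dB(A).
Σ 10^(L/10) = 2.595e+07 → L_total = 10·log₁₀(2.595e+07) = 74.14 dB(A).

74.1 dB(A)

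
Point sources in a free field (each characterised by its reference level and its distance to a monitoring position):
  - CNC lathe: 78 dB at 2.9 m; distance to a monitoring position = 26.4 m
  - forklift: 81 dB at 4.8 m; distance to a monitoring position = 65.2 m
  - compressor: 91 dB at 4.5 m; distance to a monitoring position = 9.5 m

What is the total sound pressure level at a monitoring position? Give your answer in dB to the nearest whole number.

Apply inverse-square spreading to bring every level to the receiver, then sum 10^(L/10).
CNC lathe: 78 − 20·log₁₀(26.4/2.9) = 78 − 19.18 = 58.82 dB.
forklift: 81 − 20·log₁₀(65.2/4.8) = 81 − 22.66 = 58.34 dB.
compressor: 91 − 20·log₁₀(9.5/4.5) = 91 − 6.49 = 84.51 dB.
Σ 10^(L/10) = 2.839e+08 → L_total = 10·log₁₀(2.839e+08) = 84.53 dB.

85 dB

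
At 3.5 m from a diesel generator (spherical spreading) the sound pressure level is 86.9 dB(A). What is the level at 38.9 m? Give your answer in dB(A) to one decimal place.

Spherical spreading from a point source gives a 20·log₁₀(r₂/r₁) drop.
L₂ = 86.9 − 20·log₁₀(38.9/3.5) = 86.9 − 20.918 = 65.98 dB(A).

66.0 dB(A)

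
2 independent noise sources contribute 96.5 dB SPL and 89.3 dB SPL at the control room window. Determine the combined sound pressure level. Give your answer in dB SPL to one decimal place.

97.3 dB SPL

Incoherent sources combine by intensity addition: L_total = 10·log₁₀(Σ 10^(L_i/10)).
Σ 10^(L/10) = 10^(96.5/10) + 10^(89.3/10) = 5.318e+09.
L_total = 10·log₁₀(5.318e+09) = 97.26 dB SPL.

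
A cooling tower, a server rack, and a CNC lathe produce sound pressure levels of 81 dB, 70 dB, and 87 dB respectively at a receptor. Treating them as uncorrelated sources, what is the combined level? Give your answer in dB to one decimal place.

For uncorrelated sources the intensities add, so convert each level to linear form, sum, and take 10·log₁₀ of the total.
Σ 10^(L/10) = 10^(81/10) + 10^(70/10) + 10^(87/10) = 6.371e+08.
L_total = 10·log₁₀(6.371e+08) = 88.04 dB.

88.0 dB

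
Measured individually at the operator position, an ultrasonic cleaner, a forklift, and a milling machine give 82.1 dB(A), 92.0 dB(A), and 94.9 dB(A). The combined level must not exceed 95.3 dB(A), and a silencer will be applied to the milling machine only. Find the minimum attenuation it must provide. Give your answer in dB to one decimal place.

2.7 dB

Fixed contribution from the other sources: Σ 10^(L/10) = 10^(82.1/10) + 10^(92.0/10) = 1.747e+09 (92.42 dB(A)).
To meet 95.3 dB(A) overall, the treated milling machine may contribute at most 10^(95.3/10) − 1.747e+09 = 1.641e+09, i.e. 92.15 dB(A).
Required insertion loss = 94.9 − 92.15 = 2.75 dB.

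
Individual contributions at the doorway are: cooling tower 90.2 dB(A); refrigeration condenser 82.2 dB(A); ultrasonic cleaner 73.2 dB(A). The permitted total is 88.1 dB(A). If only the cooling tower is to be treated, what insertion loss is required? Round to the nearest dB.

4 dB

Everything except the cooling tower sums to 10^(82.2/10) + 10^(73.2/10) = 1.869e+08 in linear terms, 82.71 dB(A).
The limit corresponds to 10^(88.1/10) = 6.457e+08; subtracting the fixed part leaves 4.588e+08 for the cooling tower, i.e. 86.62 dB(A).
So the cooling tower must be reduced from 90.2 to 86.62 dB(A): IL = 3.58 dB.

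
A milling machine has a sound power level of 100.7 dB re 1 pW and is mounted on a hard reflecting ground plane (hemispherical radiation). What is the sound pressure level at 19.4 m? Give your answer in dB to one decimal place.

L_p = L_w − 10·log₁₀(2π·r²) with r = 19.4 m.
2π·r² = 2365 m², 10·log₁₀ of that is 33.738 dB.
L_p = 100.7 − 33.738 = 66.96 dB.

67.0 dB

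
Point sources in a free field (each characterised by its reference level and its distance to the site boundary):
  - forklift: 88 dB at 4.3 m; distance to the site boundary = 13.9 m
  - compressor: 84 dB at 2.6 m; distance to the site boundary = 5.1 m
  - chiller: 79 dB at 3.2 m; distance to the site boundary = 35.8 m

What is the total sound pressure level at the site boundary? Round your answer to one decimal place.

81.0 dB

First find each source's level at the receiver (point-source: −20·log₁₀(r/r_ref)), then combine on an intensity basis.
forklift: 88 − 20·log₁₀(13.9/4.3) = 88 − 10.19 = 77.81 dB.
compressor: 84 − 20·log₁₀(5.1/2.6) = 84 − 5.85 = 78.15 dB.
chiller: 79 − 20·log₁₀(35.8/3.2) = 79 − 20.97 = 58.03 dB.
Σ 10^(L/10) = 1.263e+08 → L_total = 10·log₁₀(1.263e+08) = 81.01 dB.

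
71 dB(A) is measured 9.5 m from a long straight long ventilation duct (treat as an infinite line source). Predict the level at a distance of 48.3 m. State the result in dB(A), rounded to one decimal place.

63.9 dB(A)

Cylindrical spreading from a line source gives a 10·log₁₀(r₂/r₁) drop.
L₂ = 71 − 10·log₁₀(48.3/9.5) = 71 − 7.062 = 63.94 dB(A).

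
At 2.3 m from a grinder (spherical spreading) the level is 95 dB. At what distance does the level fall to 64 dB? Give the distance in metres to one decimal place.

Point-source spreading drops the level by 20·log₁₀(r₂/r₁); inverting, r₂/r₁ = 10^(ΔL/20).
r₂ = 2.3·10^((95−64)/20) = 2.3·10^(31.0/20) = 81.61 m.

81.6 m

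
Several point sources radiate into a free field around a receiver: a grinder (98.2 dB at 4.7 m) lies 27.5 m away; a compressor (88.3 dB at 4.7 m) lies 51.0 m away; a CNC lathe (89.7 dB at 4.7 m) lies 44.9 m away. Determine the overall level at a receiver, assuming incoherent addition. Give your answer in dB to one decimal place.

83.2 dB

Propagate each source to the receiver with L = L_ref − 20·log₁₀(r/r_ref), then add intensities.
grinder: 98.2 − 20·log₁₀(27.5/4.7) = 98.2 − 15.34 = 82.86 dB.
compressor: 88.3 − 20·log₁₀(51.0/4.7) = 88.3 − 20.71 = 67.59 dB.
CNC lathe: 89.7 − 20·log₁₀(44.9/4.7) = 89.7 − 19.60 = 70.10 dB.
Σ 10^(L/10) = 2.090e+08 → L_total = 10·log₁₀(2.090e+08) = 83.20 dB.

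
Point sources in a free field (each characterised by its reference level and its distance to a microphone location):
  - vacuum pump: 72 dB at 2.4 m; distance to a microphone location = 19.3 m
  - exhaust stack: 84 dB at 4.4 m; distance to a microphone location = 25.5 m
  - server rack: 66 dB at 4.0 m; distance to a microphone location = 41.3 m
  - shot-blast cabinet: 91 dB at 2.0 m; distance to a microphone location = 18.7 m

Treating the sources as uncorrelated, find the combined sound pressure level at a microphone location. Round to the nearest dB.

73 dB

Apply inverse-square spreading to bring every level to the receiver, then sum 10^(L/10).
vacuum pump: 72 − 20·log₁₀(19.3/2.4) = 72 − 18.11 = 53.89 dB.
exhaust stack: 84 − 20·log₁₀(25.5/4.4) = 84 − 15.26 = 68.74 dB.
server rack: 66 − 20·log₁₀(41.3/4.0) = 66 − 20.28 = 45.72 dB.
shot-blast cabinet: 91 − 20·log₁₀(18.7/2.0) = 91 − 19.42 = 71.58 dB.
Σ 10^(L/10) = 2.216e+07 → L_total = 10·log₁₀(2.216e+07) = 73.46 dB.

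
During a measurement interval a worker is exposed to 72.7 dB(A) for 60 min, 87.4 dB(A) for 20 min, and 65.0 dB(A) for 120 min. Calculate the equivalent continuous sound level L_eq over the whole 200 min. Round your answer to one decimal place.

The energy average is taken in the linear domain: L_eq = 10·log₁₀[(Σ tᵢ·10^(Lᵢ/10))/T], T = 200 min.
Σ tᵢ·10^(Lᵢ/10) = 60·10^(72.7/10) + 20·10^(87.4/10) + 120·10^(65.0/10) = 1.249e+10.
L_eq = 10·log₁₀(1.249e+10/200) = 77.95 dB(A).

78.0 dB(A)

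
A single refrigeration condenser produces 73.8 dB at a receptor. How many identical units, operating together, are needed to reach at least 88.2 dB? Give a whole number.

N identical sources give L₁ + 10·log₁₀ N, so require 10·log₁₀ N ≥ 88.2 − 73.8 = 14.4 dB.
N ≥ 10^(14.4/10) = 27.542, so N = 28.

28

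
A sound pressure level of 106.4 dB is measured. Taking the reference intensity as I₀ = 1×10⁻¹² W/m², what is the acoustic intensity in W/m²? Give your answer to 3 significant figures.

0.0437 W/m²

I = I₀·10^(L/10) = 10⁻¹² × 10^(106.4/10) = 10^(-1.360).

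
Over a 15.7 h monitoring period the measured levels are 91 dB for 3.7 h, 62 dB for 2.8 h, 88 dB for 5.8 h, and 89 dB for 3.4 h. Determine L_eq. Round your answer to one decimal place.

88.5 dB

L_eq = 10·log₁₀[(1/T)·Σ tᵢ·10^(Lᵢ/10)] with T = 15.7 h.
Σ tᵢ·10^(Lᵢ/10) = 3.7·10^(91/10) + 2.8·10^(62/10) + 5.8·10^(88/10) + 3.4·10^(89/10) = 1.102e+10.
L_eq = 10·log₁₀(1.102e+10/15.7) = 88.46 dB.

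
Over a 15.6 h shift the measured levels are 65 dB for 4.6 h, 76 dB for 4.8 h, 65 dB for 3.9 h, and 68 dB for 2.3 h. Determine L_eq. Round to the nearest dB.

The energy average is taken in the linear domain: L_eq = 10·log₁₀[(Σ tᵢ·10^(Lᵢ/10))/T], T = 15.6 h.
Σ tᵢ·10^(Lᵢ/10) = 4.6·10^(65/10) + 4.8·10^(76/10) + 3.9·10^(65/10) + 2.3·10^(68/10) = 2.325e+08.
L_eq = 10·log₁₀(2.325e+08/15.6) = 71.73 dB.

72 dB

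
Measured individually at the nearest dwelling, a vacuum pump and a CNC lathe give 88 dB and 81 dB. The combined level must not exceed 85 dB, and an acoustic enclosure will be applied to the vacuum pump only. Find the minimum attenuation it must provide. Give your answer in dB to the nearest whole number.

5 dB

The untreated sources together contribute 10^(81/10) = 1.259e+08, i.e. 81.00 dB.
The limit corresponds to 10^(85/10) = 3.162e+08; subtracting the fixed part leaves 1.903e+08 for the vacuum pump, i.e. 82.80 dB.
So the vacuum pump must be reduced from 88 to 82.80 dB: IL = 5.20 dB.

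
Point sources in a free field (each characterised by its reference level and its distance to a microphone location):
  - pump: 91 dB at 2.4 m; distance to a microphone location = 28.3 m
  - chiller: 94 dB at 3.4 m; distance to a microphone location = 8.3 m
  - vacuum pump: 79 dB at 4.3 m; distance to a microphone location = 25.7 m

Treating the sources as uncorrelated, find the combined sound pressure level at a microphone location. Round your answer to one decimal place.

86.4 dB

Propagate each source to the receiver with L = L_ref − 20·log₁₀(r/r_ref), then add intensities.
pump: 91 − 20·log₁₀(28.3/2.4) = 91 − 21.43 = 69.57 dB.
chiller: 94 − 20·log₁₀(8.3/3.4) = 94 − 7.75 = 86.25 dB.
vacuum pump: 79 − 20·log₁₀(25.7/4.3) = 79 − 15.53 = 63.47 dB.
Σ 10^(L/10) = 4.328e+08 → L_total = 10·log₁₀(4.328e+08) = 86.36 dB.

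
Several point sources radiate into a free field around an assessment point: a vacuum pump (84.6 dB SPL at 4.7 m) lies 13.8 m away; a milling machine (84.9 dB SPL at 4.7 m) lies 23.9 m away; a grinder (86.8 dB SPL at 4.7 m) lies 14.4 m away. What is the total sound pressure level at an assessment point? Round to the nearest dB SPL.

80 dB SPL

First find each source's level at the receiver (point-source: −20·log₁₀(r/r_ref)), then combine on an intensity basis.
vacuum pump: 84.6 − 20·log₁₀(13.8/4.7) = 84.6 − 9.36 = 75.24 dB SPL.
milling machine: 84.9 − 20·log₁₀(23.9/4.7) = 84.9 − 14.13 = 70.77 dB SPL.
grinder: 86.8 − 20·log₁₀(14.4/4.7) = 86.8 − 9.73 = 77.07 dB SPL.
Σ 10^(L/10) = 9.639e+07 → L_total = 10·log₁₀(9.639e+07) = 79.84 dB SPL.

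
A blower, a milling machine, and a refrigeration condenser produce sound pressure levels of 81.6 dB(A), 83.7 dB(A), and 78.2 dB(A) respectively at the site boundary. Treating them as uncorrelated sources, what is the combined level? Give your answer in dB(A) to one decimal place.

86.5 dB(A)

For uncorrelated sources the intensities add, so convert each level to linear form, sum, and take 10·log₁₀ of the total.
Σ 10^(L/10) = 10^(81.6/10) + 10^(83.7/10) + 10^(78.2/10) = 4.450e+08.
L_total = 10·log₁₀(4.450e+08) = 86.48 dB(A).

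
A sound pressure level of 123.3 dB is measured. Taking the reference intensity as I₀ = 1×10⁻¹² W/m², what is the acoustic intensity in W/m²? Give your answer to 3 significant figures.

2.14 W/m²

L = 10·log₁₀(I/I₀) ⇒ I = I₀·10^(L/10) = 10⁻¹² × 10^12.33.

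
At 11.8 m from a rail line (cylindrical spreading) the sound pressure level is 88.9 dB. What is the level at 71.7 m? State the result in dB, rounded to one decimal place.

81.1 dB

Line-source attenuation: ΔL = 10·log₁₀(r₂/r₁) = 10·log₁₀(71.7/11.8) = 7.836 dB.
L₂ = 88.9 − 10·log₁₀(71.7/11.8) = 88.9 − 7.836 = 81.06 dB.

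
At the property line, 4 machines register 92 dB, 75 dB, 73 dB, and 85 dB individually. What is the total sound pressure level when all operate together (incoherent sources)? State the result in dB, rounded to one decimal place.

For uncorrelated sources the intensities add, so convert each level to linear form, sum, and take 10·log₁₀ of the total.
Σ 10^(L/10) = 10^(92/10) + 10^(75/10) + 10^(73/10) + 10^(85/10) = 1.953e+09.
L_total = 10·log₁₀(1.953e+09) = 92.91 dB.

92.9 dB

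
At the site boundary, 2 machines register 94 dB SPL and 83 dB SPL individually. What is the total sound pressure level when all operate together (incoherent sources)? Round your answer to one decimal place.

94.3 dB SPL

For uncorrelated sources the intensities add, so convert each level to linear form, sum, and take 10·log₁₀ of the total.
Σ 10^(L/10) = 10^(94/10) + 10^(83/10) = 2.711e+09.
L_total = 10·log₁₀(2.711e+09) = 94.33 dB SPL.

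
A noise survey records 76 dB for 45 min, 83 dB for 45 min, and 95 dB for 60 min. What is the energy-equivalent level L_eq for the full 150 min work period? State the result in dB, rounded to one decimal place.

The energy average is taken in the linear domain: L_eq = 10·log₁₀[(Σ tᵢ·10^(Lᵢ/10))/T], T = 150 min.
Σ tᵢ·10^(Lᵢ/10) = 45·10^(76/10) + 45·10^(83/10) + 60·10^(95/10) = 2.005e+11.
L_eq = 10·log₁₀(2.005e+11/150) = 91.26 dB.

91.3 dB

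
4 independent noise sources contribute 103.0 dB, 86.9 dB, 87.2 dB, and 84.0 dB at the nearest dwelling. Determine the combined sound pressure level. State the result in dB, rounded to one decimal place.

For uncorrelated sources the intensities add, so convert each level to linear form, sum, and take 10·log₁₀ of the total.
Σ 10^(L/10) = 10^(103.0/10) + 10^(86.9/10) + 10^(87.2/10) + 10^(84.0/10) = 2.122e+10.
L_total = 10·log₁₀(2.122e+10) = 103.27 dB.

103.3 dB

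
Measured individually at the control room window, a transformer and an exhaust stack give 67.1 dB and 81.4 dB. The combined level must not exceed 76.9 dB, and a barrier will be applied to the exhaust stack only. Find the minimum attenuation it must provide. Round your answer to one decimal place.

5.0 dB

Fixed contribution from the other source: Σ 10^(L/10) = 10^(67.1/10) = 5.129e+06 (67.10 dB).
The limit corresponds to 10^(76.9/10) = 4.898e+07; subtracting the fixed part leaves 4.385e+07 for the exhaust stack, i.e. 76.42 dB.
Required insertion loss = 81.4 − 76.42 = 4.98 dB.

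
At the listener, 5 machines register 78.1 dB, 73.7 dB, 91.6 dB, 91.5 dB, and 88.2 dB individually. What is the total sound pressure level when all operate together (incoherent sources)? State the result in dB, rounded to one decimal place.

95.6 dB

For uncorrelated sources the intensities add, so convert each level to linear form, sum, and take 10·log₁₀ of the total.
Σ 10^(L/10) = 10^(78.1/10) + 10^(73.7/10) + 10^(91.6/10) + 10^(91.5/10) + 10^(88.2/10) = 3.607e+09.
L_total = 10·log₁₀(3.607e+09) = 95.57 dB.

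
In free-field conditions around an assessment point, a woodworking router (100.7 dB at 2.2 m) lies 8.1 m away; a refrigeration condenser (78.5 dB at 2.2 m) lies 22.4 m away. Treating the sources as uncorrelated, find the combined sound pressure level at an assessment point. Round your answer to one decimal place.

89.4 dB

Propagate each source to the receiver with L = L_ref − 20·log₁₀(r/r_ref), then add intensities.
woodworking router: 100.7 − 20·log₁₀(8.1/2.2) = 100.7 − 11.32 = 89.38 dB.
refrigeration condenser: 78.5 − 20·log₁₀(22.4/2.2) = 78.5 − 20.16 = 58.34 dB.
Σ 10^(L/10) = 8.674e+08 → L_total = 10·log₁₀(8.674e+08) = 89.38 dB.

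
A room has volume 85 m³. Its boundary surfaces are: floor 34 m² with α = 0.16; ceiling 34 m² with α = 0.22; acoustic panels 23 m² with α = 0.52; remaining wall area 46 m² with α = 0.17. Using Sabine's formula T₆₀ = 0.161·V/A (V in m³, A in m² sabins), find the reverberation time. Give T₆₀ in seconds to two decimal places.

Summing Sᵢαᵢ: 34·0.16 + 34·0.22 + 23·0.52 + 46·0.17 = 32.70 m².
T₆₀ = 0.161 × 85 / 32.70 = 0.419 s.

0.42 s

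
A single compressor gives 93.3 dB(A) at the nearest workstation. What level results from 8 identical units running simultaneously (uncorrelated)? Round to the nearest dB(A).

N identical incoherent sources raise the level by 10·log₁₀ N.
L_total = 93.3 + 10·log₁₀(8) = 93.3 + 9.031 = 102.33 dB(A).

102 dB(A)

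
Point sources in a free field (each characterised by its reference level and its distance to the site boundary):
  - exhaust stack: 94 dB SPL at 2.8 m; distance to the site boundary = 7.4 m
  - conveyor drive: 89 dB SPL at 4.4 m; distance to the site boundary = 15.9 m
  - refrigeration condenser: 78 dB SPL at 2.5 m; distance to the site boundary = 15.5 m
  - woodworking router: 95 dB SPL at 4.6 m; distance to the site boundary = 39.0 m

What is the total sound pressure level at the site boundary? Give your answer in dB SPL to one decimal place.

86.7 dB SPL

First find each source's level at the receiver (point-source: −20·log₁₀(r/r_ref)), then combine on an intensity basis.
exhaust stack: 94 − 20·log₁₀(7.4/2.8) = 94 − 8.44 = 85.56 dB SPL.
conveyor drive: 89 − 20·log₁₀(15.9/4.4) = 89 − 11.16 = 77.84 dB SPL.
refrigeration condenser: 78 − 20·log₁₀(15.5/2.5) = 78 − 15.85 = 62.15 dB SPL.
woodworking router: 95 − 20·log₁₀(39.0/4.6) = 95 − 18.57 = 76.43 dB SPL.
Σ 10^(L/10) = 4.661e+08 → L_total = 10·log₁₀(4.661e+08) = 86.68 dB SPL.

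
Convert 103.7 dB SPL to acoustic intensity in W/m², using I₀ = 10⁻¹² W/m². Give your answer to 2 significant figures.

I/I₀ = 10^(103.7/10) = 2.344e+10, so I = 2.344e+10 × 10⁻¹² W/m².

0.023 W/m²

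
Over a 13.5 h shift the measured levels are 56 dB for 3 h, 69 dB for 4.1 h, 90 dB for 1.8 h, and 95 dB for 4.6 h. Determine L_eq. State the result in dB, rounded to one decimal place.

90.8 dB

The energy average is taken in the linear domain: L_eq = 10·log₁₀[(Σ tᵢ·10^(Lᵢ/10))/T], T = 13.5 h.
Σ tᵢ·10^(Lᵢ/10) = 3·10^(56/10) + 4.1·10^(69/10) + 1.8·10^(90/10) + 4.6·10^(95/10) = 1.638e+10.
L_eq = 10·log₁₀(1.638e+10/13.5) = 90.84 dB.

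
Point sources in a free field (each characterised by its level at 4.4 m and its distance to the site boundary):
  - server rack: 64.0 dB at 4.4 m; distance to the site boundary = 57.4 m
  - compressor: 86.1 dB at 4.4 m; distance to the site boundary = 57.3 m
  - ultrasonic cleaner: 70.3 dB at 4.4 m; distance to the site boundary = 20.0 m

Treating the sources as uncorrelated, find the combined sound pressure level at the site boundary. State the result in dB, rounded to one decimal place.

64.7 dB

Apply inverse-square spreading to bring every level to the receiver, then sum 10^(L/10).
server rack: 64.0 − 20·log₁₀(57.4/4.4) = 64.0 − 22.31 = 41.69 dB.
compressor: 86.1 − 20·log₁₀(57.3/4.4) = 86.1 − 22.29 = 63.81 dB.
ultrasonic cleaner: 70.3 − 20·log₁₀(20.0/4.4) = 70.3 − 13.15 = 57.15 dB.
Σ 10^(L/10) = 2.936e+06 → L_total = 10·log₁₀(2.936e+06) = 64.68 dB.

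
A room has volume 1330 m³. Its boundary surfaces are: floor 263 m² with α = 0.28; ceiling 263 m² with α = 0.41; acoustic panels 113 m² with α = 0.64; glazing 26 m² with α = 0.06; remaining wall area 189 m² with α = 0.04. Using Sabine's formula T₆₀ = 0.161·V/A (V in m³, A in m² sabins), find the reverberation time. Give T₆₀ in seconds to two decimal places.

0.81 s

Total absorption A = 263·0.28 + 263·0.41 + 113·0.64 + 26·0.06 + 189·0.04 = 262.91 m² sabins.
T₆₀ = 0.161 × 1330 / 262.91 = 0.814 s.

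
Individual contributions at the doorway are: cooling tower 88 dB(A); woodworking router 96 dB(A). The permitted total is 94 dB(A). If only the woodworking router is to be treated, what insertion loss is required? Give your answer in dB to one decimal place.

Fixed contribution from the other source: Σ 10^(L/10) = 10^(88/10) = 6.310e+08 (88.00 dB(A)).
To meet 94 dB(A) overall, the treated woodworking router may contribute at most 10^(94/10) − 6.310e+08 = 1.881e+09, i.e. 92.74 dB(A).
So the woodworking router must be reduced from 96 to 92.74 dB(A): IL = 3.26 dB.

3.3 dB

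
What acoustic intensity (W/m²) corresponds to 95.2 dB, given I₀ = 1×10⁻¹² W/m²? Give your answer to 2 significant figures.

0.0033 W/m²

I = I₀·10^(L/10) = 10⁻¹² × 10^(95.2/10) = 10^(-2.480).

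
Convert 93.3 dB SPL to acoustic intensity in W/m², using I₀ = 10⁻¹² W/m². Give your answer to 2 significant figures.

I = I₀·10^(L/10) = 10⁻¹² × 10^(93.3/10) = 10^(-2.670).

0.0021 W/m²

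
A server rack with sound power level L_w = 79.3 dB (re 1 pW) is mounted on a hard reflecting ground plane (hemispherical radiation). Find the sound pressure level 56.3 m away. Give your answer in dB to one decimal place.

36.3 dB

L_p = L_w − 10·log₁₀(2π·r²) with r = 56.3 m.
2π·r² = 1.992e+04 m², 10·log₁₀ of that is 42.992 dB.
L_p = 79.3 − 42.992 = 36.31 dB.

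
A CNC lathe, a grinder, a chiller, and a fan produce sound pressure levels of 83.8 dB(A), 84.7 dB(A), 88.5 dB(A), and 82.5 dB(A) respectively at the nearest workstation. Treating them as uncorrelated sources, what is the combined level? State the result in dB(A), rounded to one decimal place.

Incoherent sources combine by intensity addition: L_total = 10·log₁₀(Σ 10^(L_i/10)).
Σ 10^(L/10) = 10^(83.8/10) + 10^(84.7/10) + 10^(88.5/10) + 10^(82.5/10) = 1.421e+09.
L_total = 10·log₁₀(1.421e+09) = 91.53 dB(A).

91.5 dB(A)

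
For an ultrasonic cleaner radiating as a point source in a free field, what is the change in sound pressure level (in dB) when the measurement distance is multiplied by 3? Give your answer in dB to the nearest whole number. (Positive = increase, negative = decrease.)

With spherical spreading the level changes by −20·log₁₀(r₂/r₁).
ΔL = −20·log₁₀(3) = -9.54 dB.

-10 dB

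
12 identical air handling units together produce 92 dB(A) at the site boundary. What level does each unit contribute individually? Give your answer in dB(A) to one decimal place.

81.2 dB(A)

Dividing the total intensity by 12 lowers the level by 10·log₁₀ 12 = 10.792 dB: L₁ = 92 − 10.792.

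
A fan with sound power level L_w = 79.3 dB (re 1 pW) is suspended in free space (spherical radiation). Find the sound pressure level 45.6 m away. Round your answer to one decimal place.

L_p = L_w − 10·log₁₀(4π·r²) with r = 45.6 m.
4π·r² = 2.613e+04 m², 10·log₁₀ of that is 44.171 dB.
L_p = 79.3 − 44.171 = 35.13 dB.

35.1 dB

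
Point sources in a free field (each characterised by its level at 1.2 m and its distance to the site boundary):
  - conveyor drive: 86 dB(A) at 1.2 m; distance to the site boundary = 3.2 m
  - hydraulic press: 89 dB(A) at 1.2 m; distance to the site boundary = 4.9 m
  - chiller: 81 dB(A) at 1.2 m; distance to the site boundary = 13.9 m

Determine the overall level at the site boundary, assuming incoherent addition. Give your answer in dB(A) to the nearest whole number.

80 dB(A)

Apply inverse-square spreading to bring every level to the receiver, then sum 10^(L/10).
conveyor drive: 86 − 20·log₁₀(3.2/1.2) = 86 − 8.52 = 77.48 dB(A).
hydraulic press: 89 − 20·log₁₀(4.9/1.2) = 89 − 12.22 = 76.78 dB(A).
chiller: 81 − 20·log₁₀(13.9/1.2) = 81 − 21.28 = 59.72 dB(A).
Σ 10^(L/10) = 1.046e+08 → L_total = 10·log₁₀(1.046e+08) = 80.19 dB(A).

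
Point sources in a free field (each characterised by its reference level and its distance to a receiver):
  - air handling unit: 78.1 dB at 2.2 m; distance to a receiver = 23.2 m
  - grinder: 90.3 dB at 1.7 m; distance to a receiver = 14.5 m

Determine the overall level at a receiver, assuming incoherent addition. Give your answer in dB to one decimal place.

Apply inverse-square spreading to bring every level to the receiver, then sum 10^(L/10).
air handling unit: 78.1 − 20·log₁₀(23.2/2.2) = 78.1 − 20.46 = 57.64 dB.
grinder: 90.3 − 20·log₁₀(14.5/1.7) = 90.3 − 18.62 = 71.68 dB.
Σ 10^(L/10) = 1.531e+07 → L_total = 10·log₁₀(1.531e+07) = 71.85 dB.

71.8 dB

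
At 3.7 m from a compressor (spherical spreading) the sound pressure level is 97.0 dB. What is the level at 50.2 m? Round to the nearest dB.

74 dB

For a point source, L₂ = L₁ − 20·log₁₀(r₂/r₁).
L₂ = 97.0 − 20·log₁₀(50.2/3.7) = 97.0 − 22.650 = 74.35 dB.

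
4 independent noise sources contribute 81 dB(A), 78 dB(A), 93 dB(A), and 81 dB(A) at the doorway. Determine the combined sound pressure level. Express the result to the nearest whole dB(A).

94 dB(A)

Incoherent sources combine by intensity addition: L_total = 10·log₁₀(Σ 10^(L_i/10)).
Σ 10^(L/10) = 10^(81/10) + 10^(78/10) + 10^(93/10) + 10^(81/10) = 2.310e+09.
L_total = 10·log₁₀(2.310e+09) = 93.64 dB(A).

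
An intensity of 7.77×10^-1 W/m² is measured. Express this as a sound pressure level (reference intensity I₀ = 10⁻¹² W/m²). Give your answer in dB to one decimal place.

Dividing by I₀ shifts the exponent by 12: I/I₀ = 7.77×10^11.
L = 10·(0.8904 + 11) = 118.90 dB.

118.9 dB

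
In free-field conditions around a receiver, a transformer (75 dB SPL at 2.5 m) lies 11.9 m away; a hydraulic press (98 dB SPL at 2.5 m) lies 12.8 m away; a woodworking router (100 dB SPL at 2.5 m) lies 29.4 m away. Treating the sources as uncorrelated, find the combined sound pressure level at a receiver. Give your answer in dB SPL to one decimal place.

Apply inverse-square spreading to bring every level to the receiver, then sum 10^(L/10).
transformer: 75 − 20·log₁₀(11.9/2.5) = 75 − 13.55 = 61.45 dB SPL.
hydraulic press: 98 − 20·log₁₀(12.8/2.5) = 98 − 14.19 = 83.81 dB SPL.
woodworking router: 100 − 20·log₁₀(29.4/2.5) = 100 − 21.41 = 78.59 dB SPL.
Σ 10^(L/10) = 3.144e+08 → L_total = 10·log₁₀(3.144e+08) = 84.97 dB SPL.

85.0 dB SPL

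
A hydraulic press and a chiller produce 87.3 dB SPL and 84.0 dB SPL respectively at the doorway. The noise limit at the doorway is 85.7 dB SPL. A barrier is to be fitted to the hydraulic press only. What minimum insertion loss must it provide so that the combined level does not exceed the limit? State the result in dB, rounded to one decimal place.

6.5 dB

Everything except the hydraulic press sums to 10^(84.0/10) = 2.512e+08 in linear terms, 84.00 dB SPL.
To meet 85.7 dB SPL overall, the treated hydraulic press may contribute at most 10^(85.7/10) − 2.512e+08 = 1.203e+08, i.e. 80.80 dB SPL.
So the hydraulic press must be reduced from 87.3 to 80.80 dB SPL: IL = 6.50 dB.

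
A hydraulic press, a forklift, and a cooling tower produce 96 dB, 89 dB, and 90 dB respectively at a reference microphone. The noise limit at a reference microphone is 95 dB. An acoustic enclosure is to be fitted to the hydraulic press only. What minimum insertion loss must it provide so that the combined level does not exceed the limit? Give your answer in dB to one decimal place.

4.6 dB

The untreated sources together contribute 10^(89/10) + 10^(90/10) = 1.794e+09, i.e. 92.54 dB.
The limit corresponds to 10^(95/10) = 3.162e+09; subtracting the fixed part leaves 1.368e+09 for the hydraulic press, i.e. 91.36 dB.
So the hydraulic press must be reduced from 96 to 91.36 dB: IL = 4.64 dB.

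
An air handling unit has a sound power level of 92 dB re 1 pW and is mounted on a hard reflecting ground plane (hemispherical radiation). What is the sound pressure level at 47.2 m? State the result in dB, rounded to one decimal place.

L_p = L_w − 10·log₁₀(2π·r²) with r = 47.2 m.
2π·r² = 1.4e+04 m², 10·log₁₀ of that is 41.461 dB.
L_p = 92 − 41.461 = 50.54 dB.

50.5 dB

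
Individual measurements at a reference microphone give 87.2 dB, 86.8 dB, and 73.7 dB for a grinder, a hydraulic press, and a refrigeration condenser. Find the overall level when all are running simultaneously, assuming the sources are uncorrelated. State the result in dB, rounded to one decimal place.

For uncorrelated sources the intensities add, so convert each level to linear form, sum, and take 10·log₁₀ of the total.
Σ 10^(L/10) = 10^(87.2/10) + 10^(86.8/10) + 10^(73.7/10) = 1.027e+09.
L_total = 10·log₁₀(1.027e+09) = 90.12 dB.

90.1 dB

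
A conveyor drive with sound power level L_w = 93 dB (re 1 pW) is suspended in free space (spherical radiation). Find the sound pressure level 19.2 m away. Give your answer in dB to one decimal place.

56.3 dB

The power spreads over a sphere of area 4π·r², so L_p = L_w − 10·log₁₀(4π·r²).
4π·r² = 4632 m², 10·log₁₀ of that is 36.658 dB.
L_p = 93 − 36.658 = 56.34 dB.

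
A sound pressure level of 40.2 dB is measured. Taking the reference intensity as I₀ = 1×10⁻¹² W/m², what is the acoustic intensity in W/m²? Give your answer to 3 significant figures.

1.05e-08 W/m²

L = 10·log₁₀(I/I₀) ⇒ I = I₀·10^(L/10) = 10⁻¹² × 10^4.02.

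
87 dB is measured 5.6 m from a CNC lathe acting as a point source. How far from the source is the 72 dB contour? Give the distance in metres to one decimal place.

Point-source spreading drops the level by 20·log₁₀(r₂/r₁); inverting, r₂/r₁ = 10^(ΔL/20).
r₂ = 5.6·10^((87−72)/20) = 5.6·10^(15.0/20) = 31.49 m.

31.5 m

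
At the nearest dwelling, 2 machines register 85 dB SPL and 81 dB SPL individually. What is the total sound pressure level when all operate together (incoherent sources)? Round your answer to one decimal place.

86.5 dB SPL

For uncorrelated sources the intensities add, so convert each level to linear form, sum, and take 10·log₁₀ of the total.
Σ 10^(L/10) = 10^(85/10) + 10^(81/10) = 4.421e+08.
L_total = 10·log₁₀(4.421e+08) = 86.46 dB SPL.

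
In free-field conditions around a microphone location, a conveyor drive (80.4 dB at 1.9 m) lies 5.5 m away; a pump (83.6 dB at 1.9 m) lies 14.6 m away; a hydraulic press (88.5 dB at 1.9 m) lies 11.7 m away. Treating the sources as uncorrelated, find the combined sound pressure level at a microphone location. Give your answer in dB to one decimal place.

75.5 dB

Propagate each source to the receiver with L = L_ref − 20·log₁₀(r/r_ref), then add intensities.
conveyor drive: 80.4 − 20·log₁₀(5.5/1.9) = 80.4 − 9.23 = 71.17 dB.
pump: 83.6 − 20·log₁₀(14.6/1.9) = 83.6 − 17.71 = 65.89 dB.
hydraulic press: 88.5 − 20·log₁₀(11.7/1.9) = 88.5 − 15.79 = 72.71 dB.
Σ 10^(L/10) = 3.563e+07 → L_total = 10·log₁₀(3.563e+07) = 75.52 dB.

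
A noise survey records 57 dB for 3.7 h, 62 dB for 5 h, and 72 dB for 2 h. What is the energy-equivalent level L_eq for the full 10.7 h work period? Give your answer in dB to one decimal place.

65.9 dB

Weight each interval's intensity by its duration and average over T = 10.7 h:
Σ tᵢ·10^(Lᵢ/10) = 3.7·10^(57/10) + 5·10^(62/10) + 2·10^(72/10) = 4.148e+07.
L_eq = 10·log₁₀(4.148e+07/10.7) = 65.88 dB.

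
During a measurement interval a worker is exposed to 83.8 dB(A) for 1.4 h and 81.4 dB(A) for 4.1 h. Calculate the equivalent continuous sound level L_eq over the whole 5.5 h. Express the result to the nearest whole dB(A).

82 dB(A)

The energy average is taken in the linear domain: L_eq = 10·log₁₀[(Σ tᵢ·10^(Lᵢ/10))/T], T = 5.5 h.
Σ tᵢ·10^(Lᵢ/10) = 1.4·10^(83.8/10) + 4.1·10^(81.4/10) = 9.018e+08.
L_eq = 10·log₁₀(9.018e+08/5.5) = 82.15 dB(A).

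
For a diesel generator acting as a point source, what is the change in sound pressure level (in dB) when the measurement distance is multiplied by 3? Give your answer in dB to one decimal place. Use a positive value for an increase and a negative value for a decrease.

-9.5 dB

Point-source spreading: ΔL = −20·log₁₀(r₂/r₁).
ΔL = −20·log₁₀(3) = -9.54 dB.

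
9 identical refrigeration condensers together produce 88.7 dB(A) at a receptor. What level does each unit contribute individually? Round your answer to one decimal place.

9 equal contributions raise the level by 10·log₁₀ 9 = 9.542 dB, so each unit alone gives 88.7 − 9.542.

79.2 dB(A)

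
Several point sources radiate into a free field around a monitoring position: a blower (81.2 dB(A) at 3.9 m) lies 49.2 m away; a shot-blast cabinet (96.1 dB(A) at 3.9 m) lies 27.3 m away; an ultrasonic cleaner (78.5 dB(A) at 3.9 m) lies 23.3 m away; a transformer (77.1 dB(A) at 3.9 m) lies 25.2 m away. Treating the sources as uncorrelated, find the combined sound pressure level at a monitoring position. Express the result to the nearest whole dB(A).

79 dB(A)

Propagate each source to the receiver with L = L_ref − 20·log₁₀(r/r_ref), then add intensities.
blower: 81.2 − 20·log₁₀(49.2/3.9) = 81.2 − 22.02 = 59.18 dB(A).
shot-blast cabinet: 96.1 − 20·log₁₀(27.3/3.9) = 96.1 − 16.90 = 79.20 dB(A).
ultrasonic cleaner: 78.5 − 20·log₁₀(23.3/3.9) = 78.5 − 15.53 = 62.97 dB(A).
transformer: 77.1 − 20·log₁₀(25.2/3.9) = 77.1 − 16.21 = 60.89 dB(A).
Σ 10^(L/10) = 8.718e+07 → L_total = 10·log₁₀(8.718e+07) = 79.40 dB(A).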